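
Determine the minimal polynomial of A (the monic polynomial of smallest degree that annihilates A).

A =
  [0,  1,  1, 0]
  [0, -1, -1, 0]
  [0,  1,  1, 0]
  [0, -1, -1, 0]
x^2

The characteristic polynomial is χ_A(x) = x^4, so the eigenvalues are known. The minimal polynomial is
  m_A(x) = Π_λ (x − λ)^{k_λ}
where k_λ is the size of the *largest* Jordan block for λ (equivalently, the smallest k with (A − λI)^k v = 0 for every generalised eigenvector v of λ).

  λ = 0: largest Jordan block has size 2, contributing (x − 0)^2

So m_A(x) = x^2 = x^2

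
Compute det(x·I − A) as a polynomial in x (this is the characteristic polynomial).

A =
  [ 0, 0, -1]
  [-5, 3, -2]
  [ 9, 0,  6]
x^3 - 9*x^2 + 27*x - 27

Expanding det(x·I − A) (e.g. by cofactor expansion or by noting that A is similar to its Jordan form J, which has the same characteristic polynomial as A) gives
  χ_A(x) = x^3 - 9*x^2 + 27*x - 27
which factors as (x - 3)^3. The eigenvalues (with algebraic multiplicities) are λ = 3 with multiplicity 3.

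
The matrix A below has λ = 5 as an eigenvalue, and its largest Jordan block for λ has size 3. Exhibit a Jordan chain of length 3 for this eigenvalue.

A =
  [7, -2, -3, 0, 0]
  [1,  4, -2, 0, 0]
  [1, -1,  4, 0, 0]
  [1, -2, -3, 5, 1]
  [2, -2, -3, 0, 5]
A Jordan chain for λ = 5 of length 3:
v_1 = (-1, -1, 0, -1, -1)ᵀ
v_2 = (2, 1, 1, 1, 2)ᵀ
v_3 = (1, 0, 0, 0, 0)ᵀ

Let N = A − (5)·I. We want v_3 with N^3 v_3 = 0 but N^2 v_3 ≠ 0; then v_{j-1} := N · v_j for j = 3, …, 2.

Pick v_3 = (1, 0, 0, 0, 0)ᵀ.
Then v_2 = N · v_3 = (2, 1, 1, 1, 2)ᵀ.
Then v_1 = N · v_2 = (-1, -1, 0, -1, -1)ᵀ.

Sanity check: (A − (5)·I) v_1 = (0, 0, 0, 0, 0)ᵀ = 0. ✓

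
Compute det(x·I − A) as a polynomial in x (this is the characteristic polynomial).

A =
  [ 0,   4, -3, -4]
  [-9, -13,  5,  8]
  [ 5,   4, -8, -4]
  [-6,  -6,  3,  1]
x^4 + 20*x^3 + 150*x^2 + 500*x + 625

Expanding det(x·I − A) (e.g. by cofactor expansion or by noting that A is similar to its Jordan form J, which has the same characteristic polynomial as A) gives
  χ_A(x) = x^4 + 20*x^3 + 150*x^2 + 500*x + 625
which factors as (x + 5)^4. The eigenvalues (with algebraic multiplicities) are λ = -5 with multiplicity 4.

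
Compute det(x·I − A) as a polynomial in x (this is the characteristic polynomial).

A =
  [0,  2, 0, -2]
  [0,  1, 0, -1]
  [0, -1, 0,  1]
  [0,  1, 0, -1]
x^4

Expanding det(x·I − A) (e.g. by cofactor expansion or by noting that A is similar to its Jordan form J, which has the same characteristic polynomial as A) gives
  χ_A(x) = x^4
which factors as x^4. The eigenvalues (with algebraic multiplicities) are λ = 0 with multiplicity 4.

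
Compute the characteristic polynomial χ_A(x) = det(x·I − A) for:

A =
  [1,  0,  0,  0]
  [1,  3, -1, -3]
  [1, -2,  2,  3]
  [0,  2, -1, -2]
x^4 - 4*x^3 + 6*x^2 - 4*x + 1

Expanding det(x·I − A) (e.g. by cofactor expansion or by noting that A is similar to its Jordan form J, which has the same characteristic polynomial as A) gives
  χ_A(x) = x^4 - 4*x^3 + 6*x^2 - 4*x + 1
which factors as (x - 1)^4. The eigenvalues (with algebraic multiplicities) are λ = 1 with multiplicity 4.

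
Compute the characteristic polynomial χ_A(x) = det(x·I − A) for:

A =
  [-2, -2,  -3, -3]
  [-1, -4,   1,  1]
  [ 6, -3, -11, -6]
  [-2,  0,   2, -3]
x^4 + 20*x^3 + 150*x^2 + 500*x + 625

Expanding det(x·I − A) (e.g. by cofactor expansion or by noting that A is similar to its Jordan form J, which has the same characteristic polynomial as A) gives
  χ_A(x) = x^4 + 20*x^3 + 150*x^2 + 500*x + 625
which factors as (x + 5)^4. The eigenvalues (with algebraic multiplicities) are λ = -5 with multiplicity 4.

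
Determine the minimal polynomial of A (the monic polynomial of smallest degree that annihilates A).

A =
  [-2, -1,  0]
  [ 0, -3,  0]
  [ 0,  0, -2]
x^2 + 5*x + 6

The characteristic polynomial is χ_A(x) = (x + 2)^2*(x + 3), so the eigenvalues are known. The minimal polynomial is
  m_A(x) = Π_λ (x − λ)^{k_λ}
where k_λ is the size of the *largest* Jordan block for λ (equivalently, the smallest k with (A − λI)^k v = 0 for every generalised eigenvector v of λ).

  λ = -3: largest Jordan block has size 1, contributing (x + 3)
  λ = -2: largest Jordan block has size 1, contributing (x + 2)

So m_A(x) = (x + 2)*(x + 3) = x^2 + 5*x + 6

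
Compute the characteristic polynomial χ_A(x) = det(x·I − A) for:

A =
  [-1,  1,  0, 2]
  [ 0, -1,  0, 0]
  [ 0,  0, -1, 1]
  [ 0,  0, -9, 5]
x^4 - 2*x^3 - 3*x^2 + 4*x + 4

Expanding det(x·I − A) (e.g. by cofactor expansion or by noting that A is similar to its Jordan form J, which has the same characteristic polynomial as A) gives
  χ_A(x) = x^4 - 2*x^3 - 3*x^2 + 4*x + 4
which factors as (x - 2)^2*(x + 1)^2. The eigenvalues (with algebraic multiplicities) are λ = -1 with multiplicity 2, λ = 2 with multiplicity 2.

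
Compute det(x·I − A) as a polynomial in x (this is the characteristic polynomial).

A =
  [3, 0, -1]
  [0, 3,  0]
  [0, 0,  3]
x^3 - 9*x^2 + 27*x - 27

Expanding det(x·I − A) (e.g. by cofactor expansion or by noting that A is similar to its Jordan form J, which has the same characteristic polynomial as A) gives
  χ_A(x) = x^3 - 9*x^2 + 27*x - 27
which factors as (x - 3)^3. The eigenvalues (with algebraic multiplicities) are λ = 3 with multiplicity 3.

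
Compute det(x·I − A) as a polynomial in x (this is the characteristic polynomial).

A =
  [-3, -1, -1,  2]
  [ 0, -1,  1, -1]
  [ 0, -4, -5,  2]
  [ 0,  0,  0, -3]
x^4 + 12*x^3 + 54*x^2 + 108*x + 81

Expanding det(x·I − A) (e.g. by cofactor expansion or by noting that A is similar to its Jordan form J, which has the same characteristic polynomial as A) gives
  χ_A(x) = x^4 + 12*x^3 + 54*x^2 + 108*x + 81
which factors as (x + 3)^4. The eigenvalues (with algebraic multiplicities) are λ = -3 with multiplicity 4.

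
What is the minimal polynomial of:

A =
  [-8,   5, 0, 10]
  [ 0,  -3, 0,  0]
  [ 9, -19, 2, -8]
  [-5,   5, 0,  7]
x^3 - x^2 - 8*x + 12

The characteristic polynomial is χ_A(x) = (x - 2)^2*(x + 3)^2, so the eigenvalues are known. The minimal polynomial is
  m_A(x) = Π_λ (x − λ)^{k_λ}
where k_λ is the size of the *largest* Jordan block for λ (equivalently, the smallest k with (A − λI)^k v = 0 for every generalised eigenvector v of λ).

  λ = -3: largest Jordan block has size 1, contributing (x + 3)
  λ = 2: largest Jordan block has size 2, contributing (x − 2)^2

So m_A(x) = (x - 2)^2*(x + 3) = x^3 - x^2 - 8*x + 12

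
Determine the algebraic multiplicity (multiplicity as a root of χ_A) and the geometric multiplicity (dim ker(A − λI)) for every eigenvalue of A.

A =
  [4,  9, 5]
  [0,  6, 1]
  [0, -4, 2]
λ = 4: alg = 3, geom = 1

Step 1 — factor the characteristic polynomial to read off the algebraic multiplicities:
  χ_A(x) = (x - 4)^3

Step 2 — compute geometric multiplicities via the rank-nullity identity g(λ) = n − rank(A − λI):
  rank(A − (4)·I) = 2, so dim ker(A − (4)·I) = n − 2 = 1

Summary:
  λ = 4: algebraic multiplicity = 3, geometric multiplicity = 1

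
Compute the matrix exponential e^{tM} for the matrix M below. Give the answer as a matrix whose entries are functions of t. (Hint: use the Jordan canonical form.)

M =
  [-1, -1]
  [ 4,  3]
e^{tM} =
  [-2*t*exp(t) + exp(t), -t*exp(t)]
  [4*t*exp(t), 2*t*exp(t) + exp(t)]

Strategy: write M = P · J · P⁻¹ where J is a Jordan canonical form, so e^{tM} = P · e^{tJ} · P⁻¹, and e^{tJ} can be computed block-by-block.

M has Jordan form
J =
  [1, 1]
  [0, 1]
(up to reordering of blocks).

Per-block formulas:
  For a 2×2 Jordan block J_2(1): exp(t · J_2(1)) = e^(1t)·(I + t·N), where N is the 2×2 nilpotent shift.

After assembling e^{tJ} and conjugating by P, we get:

e^{tM} =
  [-2*t*exp(t) + exp(t), -t*exp(t)]
  [4*t*exp(t), 2*t*exp(t) + exp(t)]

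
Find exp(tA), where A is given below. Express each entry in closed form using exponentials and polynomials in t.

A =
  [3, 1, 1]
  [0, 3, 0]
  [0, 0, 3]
e^{tA} =
  [exp(3*t), t*exp(3*t), t*exp(3*t)]
  [0, exp(3*t), 0]
  [0, 0, exp(3*t)]

Strategy: write A = P · J · P⁻¹ where J is a Jordan canonical form, so e^{tA} = P · e^{tJ} · P⁻¹, and e^{tJ} can be computed block-by-block.

A has Jordan form
J =
  [3, 1, 0]
  [0, 3, 0]
  [0, 0, 3]
(up to reordering of blocks).

Per-block formulas:
  For a 1×1 block at λ = 3: exp(t · [3]) = [e^(3t)].
  For a 2×2 Jordan block J_2(3): exp(t · J_2(3)) = e^(3t)·(I + t·N), where N is the 2×2 nilpotent shift.

After assembling e^{tJ} and conjugating by P, we get:

e^{tA} =
  [exp(3*t), t*exp(3*t), t*exp(3*t)]
  [0, exp(3*t), 0]
  [0, 0, exp(3*t)]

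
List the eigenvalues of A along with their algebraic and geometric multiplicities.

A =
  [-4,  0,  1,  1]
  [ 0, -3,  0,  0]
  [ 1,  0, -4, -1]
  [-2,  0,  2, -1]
λ = -3: alg = 4, geom = 3

Step 1 — factor the characteristic polynomial to read off the algebraic multiplicities:
  χ_A(x) = (x + 3)^4

Step 2 — compute geometric multiplicities via the rank-nullity identity g(λ) = n − rank(A − λI):
  rank(A − (-3)·I) = 1, so dim ker(A − (-3)·I) = n − 1 = 3

Summary:
  λ = -3: algebraic multiplicity = 4, geometric multiplicity = 3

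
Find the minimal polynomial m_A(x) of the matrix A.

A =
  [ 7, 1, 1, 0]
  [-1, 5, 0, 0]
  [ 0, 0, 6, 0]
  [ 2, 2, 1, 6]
x^3 - 18*x^2 + 108*x - 216

The characteristic polynomial is χ_A(x) = (x - 6)^4, so the eigenvalues are known. The minimal polynomial is
  m_A(x) = Π_λ (x − λ)^{k_λ}
where k_λ is the size of the *largest* Jordan block for λ (equivalently, the smallest k with (A − λI)^k v = 0 for every generalised eigenvector v of λ).

  λ = 6: largest Jordan block has size 3, contributing (x − 6)^3

So m_A(x) = (x - 6)^3 = x^3 - 18*x^2 + 108*x - 216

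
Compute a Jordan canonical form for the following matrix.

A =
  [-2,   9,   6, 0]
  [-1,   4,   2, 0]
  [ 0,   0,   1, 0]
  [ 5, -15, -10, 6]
J_2(1) ⊕ J_1(1) ⊕ J_1(6)

The characteristic polynomial is
  det(x·I − A) = x^4 - 9*x^3 + 21*x^2 - 19*x + 6 = (x - 6)*(x - 1)^3

Eigenvalues and multiplicities (the geometric multiplicity of λ is n − rank(A − λI), which equals the number of Jordan blocks for λ):
  λ = 1: algebraic multiplicity = 3, geometric multiplicity = 2
  λ = 6: algebraic multiplicity = 1, geometric multiplicity = 1

Determining the block sizes for each eigenvalue:
  λ = 1: 2 blocks summing to 3 forces exactly one block of size 2 and the rest size 1 → block sizes [2, 1]
  λ = 6: one block (gm = 1), so the single block has size am = 1 → block sizes [1]

Assembling the blocks gives a Jordan form
J =
  [1, 1, 0, 0]
  [0, 1, 0, 0]
  [0, 0, 1, 0]
  [0, 0, 0, 6]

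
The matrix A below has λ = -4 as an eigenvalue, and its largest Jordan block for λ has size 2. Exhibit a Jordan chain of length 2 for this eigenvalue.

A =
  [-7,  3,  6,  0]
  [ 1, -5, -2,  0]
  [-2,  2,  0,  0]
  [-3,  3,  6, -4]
A Jordan chain for λ = -4 of length 2:
v_1 = (-3, 1, -2, -3)ᵀ
v_2 = (1, 0, 0, 0)ᵀ

Let N = A − (-4)·I. We want v_2 with N^2 v_2 = 0 but N^1 v_2 ≠ 0; then v_{j-1} := N · v_j for j = 2, …, 2.

Pick v_2 = (1, 0, 0, 0)ᵀ.
Then v_1 = N · v_2 = (-3, 1, -2, -3)ᵀ.

Sanity check: (A − (-4)·I) v_1 = (0, 0, 0, 0)ᵀ = 0. ✓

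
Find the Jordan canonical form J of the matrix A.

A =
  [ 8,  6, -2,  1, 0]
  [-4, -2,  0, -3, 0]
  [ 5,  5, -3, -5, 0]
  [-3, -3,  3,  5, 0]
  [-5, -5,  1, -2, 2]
J_3(2) ⊕ J_1(2) ⊕ J_1(2)

The characteristic polynomial is
  det(x·I − A) = x^5 - 10*x^4 + 40*x^3 - 80*x^2 + 80*x - 32 = (x - 2)^5

Eigenvalues and multiplicities (the geometric multiplicity of λ is n − rank(A − λI), which equals the number of Jordan blocks for λ):
  λ = 2: algebraic multiplicity = 5, geometric multiplicity = 3

Determining the block sizes for each eigenvalue:
  λ = 2: with am = 5 and gm = 3, the partition is not yet determined (e.g. several partitions of 5 into 3 parts exist). Let N = A − (2)·I. Computing rank(N^1) = 2, rank(N^2) = 1, rank(N^3) = 0; the number of blocks of size ≥ j is rank(N^{j−1}) − rank(N^j), giving [3, 1, 1]. So we have 1 block(s) of size 3, 2 block(s) of size 1 → block sizes [3, 1, 1]

Assembling the blocks gives a Jordan form
J =
  [2, 1, 0, 0, 0]
  [0, 2, 1, 0, 0]
  [0, 0, 2, 0, 0]
  [0, 0, 0, 2, 0]
  [0, 0, 0, 0, 2]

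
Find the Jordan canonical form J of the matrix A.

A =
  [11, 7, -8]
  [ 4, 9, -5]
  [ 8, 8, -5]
J_3(5)

The characteristic polynomial is
  det(x·I − A) = x^3 - 15*x^2 + 75*x - 125 = (x - 5)^3

Eigenvalues and multiplicities (the geometric multiplicity of λ is n − rank(A − λI), which equals the number of Jordan blocks for λ):
  λ = 5: algebraic multiplicity = 3, geometric multiplicity = 1

Determining the block sizes for each eigenvalue:
  λ = 5: one block (gm = 1), so the single block has size am = 3 → block sizes [3]

Assembling the blocks gives a Jordan form
J =
  [5, 1, 0]
  [0, 5, 1]
  [0, 0, 5]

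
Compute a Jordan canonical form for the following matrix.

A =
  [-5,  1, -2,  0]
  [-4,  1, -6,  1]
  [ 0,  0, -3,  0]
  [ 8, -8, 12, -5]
J_3(-3) ⊕ J_1(-3)

The characteristic polynomial is
  det(x·I − A) = x^4 + 12*x^3 + 54*x^2 + 108*x + 81 = (x + 3)^4

Eigenvalues and multiplicities (the geometric multiplicity of λ is n − rank(A − λI), which equals the number of Jordan blocks for λ):
  λ = -3: algebraic multiplicity = 4, geometric multiplicity = 2

Determining the block sizes for each eigenvalue:
  λ = -3: with am = 4 and gm = 2, the partition is not yet determined (e.g. several partitions of 4 into 2 parts exist). Let N = A − (-3)·I. Computing rank(N^1) = 2, rank(N^2) = 1, rank(N^3) = 0; the number of blocks of size ≥ j is rank(N^{j−1}) − rank(N^j), giving [2, 1, 1]. So we have 1 block(s) of size 3, 1 block(s) of size 1 → block sizes [3, 1]

Assembling the blocks gives a Jordan form
J =
  [-3,  1,  0,  0]
  [ 0, -3,  1,  0]
  [ 0,  0, -3,  0]
  [ 0,  0,  0, -3]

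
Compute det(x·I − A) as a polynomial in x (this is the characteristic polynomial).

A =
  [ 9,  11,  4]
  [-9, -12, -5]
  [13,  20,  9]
x^3 - 6*x^2 + 12*x - 8

Expanding det(x·I − A) (e.g. by cofactor expansion or by noting that A is similar to its Jordan form J, which has the same characteristic polynomial as A) gives
  χ_A(x) = x^3 - 6*x^2 + 12*x - 8
which factors as (x - 2)^3. The eigenvalues (with algebraic multiplicities) are λ = 2 with multiplicity 3.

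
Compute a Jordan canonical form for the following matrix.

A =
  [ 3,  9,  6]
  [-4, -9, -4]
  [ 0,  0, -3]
J_2(-3) ⊕ J_1(-3)

The characteristic polynomial is
  det(x·I − A) = x^3 + 9*x^2 + 27*x + 27 = (x + 3)^3

Eigenvalues and multiplicities (the geometric multiplicity of λ is n − rank(A − λI), which equals the number of Jordan blocks for λ):
  λ = -3: algebraic multiplicity = 3, geometric multiplicity = 2

Determining the block sizes for each eigenvalue:
  λ = -3: 2 blocks summing to 3 forces exactly one block of size 2 and the rest size 1 → block sizes [2, 1]

Assembling the blocks gives a Jordan form
J =
  [-3,  1,  0]
  [ 0, -3,  0]
  [ 0,  0, -3]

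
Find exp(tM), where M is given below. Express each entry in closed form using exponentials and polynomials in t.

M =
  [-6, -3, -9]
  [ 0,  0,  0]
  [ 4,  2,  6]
e^{tM} =
  [1 - 6*t, -3*t, -9*t]
  [0, 1, 0]
  [4*t, 2*t, 6*t + 1]

Strategy: write M = P · J · P⁻¹ where J is a Jordan canonical form, so e^{tM} = P · e^{tJ} · P⁻¹, and e^{tJ} can be computed block-by-block.

M has Jordan form
J =
  [0, 1, 0]
  [0, 0, 0]
  [0, 0, 0]
(up to reordering of blocks).

Per-block formulas:
  For a 1×1 block at λ = 0: exp(t · [0]) = [e^(0t)].
  For a 2×2 Jordan block J_2(0): exp(t · J_2(0)) = e^(0t)·(I + t·N), where N is the 2×2 nilpotent shift.

After assembling e^{tJ} and conjugating by P, we get:

e^{tM} =
  [1 - 6*t, -3*t, -9*t]
  [0, 1, 0]
  [4*t, 2*t, 6*t + 1]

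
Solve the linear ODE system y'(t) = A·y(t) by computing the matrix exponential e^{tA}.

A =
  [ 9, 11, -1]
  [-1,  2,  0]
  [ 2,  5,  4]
e^{tA} =
  [3*t^2*exp(5*t)/2 + 4*t*exp(5*t) + exp(5*t), 3*t^2*exp(5*t) + 11*t*exp(5*t), -3*t^2*exp(5*t)/2 - t*exp(5*t)]
  [-t^2*exp(5*t)/2 - t*exp(5*t), -t^2*exp(5*t) - 3*t*exp(5*t) + exp(5*t), t^2*exp(5*t)/2]
  [t^2*exp(5*t)/2 + 2*t*exp(5*t), t^2*exp(5*t) + 5*t*exp(5*t), -t^2*exp(5*t)/2 - t*exp(5*t) + exp(5*t)]

Strategy: write A = P · J · P⁻¹ where J is a Jordan canonical form, so e^{tA} = P · e^{tJ} · P⁻¹, and e^{tJ} can be computed block-by-block.

A has Jordan form
J =
  [5, 1, 0]
  [0, 5, 1]
  [0, 0, 5]
(up to reordering of blocks).

Per-block formulas:
  For a 3×3 Jordan block J_3(5): exp(t · J_3(5)) = e^(5t)·(I + t·N + (t^2/2)·N^2), where N is the 3×3 nilpotent shift.

After assembling e^{tJ} and conjugating by P, we get:

e^{tA} =
  [3*t^2*exp(5*t)/2 + 4*t*exp(5*t) + exp(5*t), 3*t^2*exp(5*t) + 11*t*exp(5*t), -3*t^2*exp(5*t)/2 - t*exp(5*t)]
  [-t^2*exp(5*t)/2 - t*exp(5*t), -t^2*exp(5*t) - 3*t*exp(5*t) + exp(5*t), t^2*exp(5*t)/2]
  [t^2*exp(5*t)/2 + 2*t*exp(5*t), t^2*exp(5*t) + 5*t*exp(5*t), -t^2*exp(5*t)/2 - t*exp(5*t) + exp(5*t)]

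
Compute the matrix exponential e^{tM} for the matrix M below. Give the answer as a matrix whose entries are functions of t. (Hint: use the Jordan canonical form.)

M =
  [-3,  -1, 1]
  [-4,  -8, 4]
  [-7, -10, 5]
e^{tM} =
  [-t^2*exp(-2*t) - t*exp(-2*t) + exp(-2*t), -3*t^2*exp(-2*t)/2 - t*exp(-2*t), t^2*exp(-2*t) + t*exp(-2*t)]
  [-4*t*exp(-2*t), -6*t*exp(-2*t) + exp(-2*t), 4*t*exp(-2*t)]
  [-t^2*exp(-2*t) - 7*t*exp(-2*t), -3*t^2*exp(-2*t)/2 - 10*t*exp(-2*t), t^2*exp(-2*t) + 7*t*exp(-2*t) + exp(-2*t)]

Strategy: write M = P · J · P⁻¹ where J is a Jordan canonical form, so e^{tM} = P · e^{tJ} · P⁻¹, and e^{tJ} can be computed block-by-block.

M has Jordan form
J =
  [-2,  1,  0]
  [ 0, -2,  1]
  [ 0,  0, -2]
(up to reordering of blocks).

Per-block formulas:
  For a 3×3 Jordan block J_3(-2): exp(t · J_3(-2)) = e^(-2t)·(I + t·N + (t^2/2)·N^2), where N is the 3×3 nilpotent shift.

After assembling e^{tJ} and conjugating by P, we get:

e^{tM} =
  [-t^2*exp(-2*t) - t*exp(-2*t) + exp(-2*t), -3*t^2*exp(-2*t)/2 - t*exp(-2*t), t^2*exp(-2*t) + t*exp(-2*t)]
  [-4*t*exp(-2*t), -6*t*exp(-2*t) + exp(-2*t), 4*t*exp(-2*t)]
  [-t^2*exp(-2*t) - 7*t*exp(-2*t), -3*t^2*exp(-2*t)/2 - 10*t*exp(-2*t), t^2*exp(-2*t) + 7*t*exp(-2*t) + exp(-2*t)]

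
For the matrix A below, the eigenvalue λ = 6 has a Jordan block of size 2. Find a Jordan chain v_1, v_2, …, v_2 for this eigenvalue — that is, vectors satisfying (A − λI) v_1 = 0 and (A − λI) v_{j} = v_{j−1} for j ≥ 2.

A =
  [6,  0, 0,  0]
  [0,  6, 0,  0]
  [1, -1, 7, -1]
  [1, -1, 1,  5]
A Jordan chain for λ = 6 of length 2:
v_1 = (0, 0, 1, 1)ᵀ
v_2 = (1, 0, 0, 0)ᵀ

Let N = A − (6)·I. We want v_2 with N^2 v_2 = 0 but N^1 v_2 ≠ 0; then v_{j-1} := N · v_j for j = 2, …, 2.

Pick v_2 = (1, 0, 0, 0)ᵀ.
Then v_1 = N · v_2 = (0, 0, 1, 1)ᵀ.

Sanity check: (A − (6)·I) v_1 = (0, 0, 0, 0)ᵀ = 0. ✓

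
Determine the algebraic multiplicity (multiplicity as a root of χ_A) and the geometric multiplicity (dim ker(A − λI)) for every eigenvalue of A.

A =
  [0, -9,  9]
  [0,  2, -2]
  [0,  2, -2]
λ = 0: alg = 3, geom = 2

Step 1 — factor the characteristic polynomial to read off the algebraic multiplicities:
  χ_A(x) = x^3

Step 2 — compute geometric multiplicities via the rank-nullity identity g(λ) = n − rank(A − λI):
  rank(A − (0)·I) = 1, so dim ker(A − (0)·I) = n − 1 = 2

Summary:
  λ = 0: algebraic multiplicity = 3, geometric multiplicity = 2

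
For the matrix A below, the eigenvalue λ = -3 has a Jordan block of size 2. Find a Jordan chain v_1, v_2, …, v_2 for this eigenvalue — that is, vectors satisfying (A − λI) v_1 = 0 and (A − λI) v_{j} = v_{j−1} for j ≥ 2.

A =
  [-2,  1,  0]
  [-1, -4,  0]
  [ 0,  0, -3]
A Jordan chain for λ = -3 of length 2:
v_1 = (1, -1, 0)ᵀ
v_2 = (1, 0, 0)ᵀ

Let N = A − (-3)·I. We want v_2 with N^2 v_2 = 0 but N^1 v_2 ≠ 0; then v_{j-1} := N · v_j for j = 2, …, 2.

Pick v_2 = (1, 0, 0)ᵀ.
Then v_1 = N · v_2 = (1, -1, 0)ᵀ.

Sanity check: (A − (-3)·I) v_1 = (0, 0, 0)ᵀ = 0. ✓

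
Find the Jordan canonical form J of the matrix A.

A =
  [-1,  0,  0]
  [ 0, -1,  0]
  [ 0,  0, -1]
J_1(-1) ⊕ J_1(-1) ⊕ J_1(-1)

The characteristic polynomial is
  det(x·I − A) = x^3 + 3*x^2 + 3*x + 1 = (x + 1)^3

Eigenvalues and multiplicities (the geometric multiplicity of λ is n − rank(A − λI), which equals the number of Jordan blocks for λ):
  λ = -1: algebraic multiplicity = 3, geometric multiplicity = 3

Determining the block sizes for each eigenvalue:
  λ = -1: gm = am = 3, so every block has size 1 → block sizes [1, 1, 1]

Assembling the blocks gives a Jordan form
J =
  [-1,  0,  0]
  [ 0, -1,  0]
  [ 0,  0, -1]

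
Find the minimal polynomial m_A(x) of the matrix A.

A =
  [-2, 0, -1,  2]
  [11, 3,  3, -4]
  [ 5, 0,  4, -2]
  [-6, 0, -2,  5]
x^3 - 7*x^2 + 15*x - 9

The characteristic polynomial is χ_A(x) = (x - 3)^3*(x - 1), so the eigenvalues are known. The minimal polynomial is
  m_A(x) = Π_λ (x − λ)^{k_λ}
where k_λ is the size of the *largest* Jordan block for λ (equivalently, the smallest k with (A − λI)^k v = 0 for every generalised eigenvector v of λ).

  λ = 1: largest Jordan block has size 1, contributing (x − 1)
  λ = 3: largest Jordan block has size 2, contributing (x − 3)^2

So m_A(x) = (x - 3)^2*(x - 1) = x^3 - 7*x^2 + 15*x - 9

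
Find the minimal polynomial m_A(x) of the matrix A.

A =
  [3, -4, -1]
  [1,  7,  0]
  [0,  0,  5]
x^3 - 15*x^2 + 75*x - 125

The characteristic polynomial is χ_A(x) = (x - 5)^3, so the eigenvalues are known. The minimal polynomial is
  m_A(x) = Π_λ (x − λ)^{k_λ}
where k_λ is the size of the *largest* Jordan block for λ (equivalently, the smallest k with (A − λI)^k v = 0 for every generalised eigenvector v of λ).

  λ = 5: largest Jordan block has size 3, contributing (x − 5)^3

So m_A(x) = (x - 5)^3 = x^3 - 15*x^2 + 75*x - 125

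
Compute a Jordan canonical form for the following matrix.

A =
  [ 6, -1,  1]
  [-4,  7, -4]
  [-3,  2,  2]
J_3(5)

The characteristic polynomial is
  det(x·I − A) = x^3 - 15*x^2 + 75*x - 125 = (x - 5)^3

Eigenvalues and multiplicities (the geometric multiplicity of λ is n − rank(A − λI), which equals the number of Jordan blocks for λ):
  λ = 5: algebraic multiplicity = 3, geometric multiplicity = 1

Determining the block sizes for each eigenvalue:
  λ = 5: one block (gm = 1), so the single block has size am = 3 → block sizes [3]

Assembling the blocks gives a Jordan form
J =
  [5, 1, 0]
  [0, 5, 1]
  [0, 0, 5]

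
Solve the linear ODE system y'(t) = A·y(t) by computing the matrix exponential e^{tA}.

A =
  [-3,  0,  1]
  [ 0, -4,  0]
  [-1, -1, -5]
e^{tA} =
  [t*exp(-4*t) + exp(-4*t), -t^2*exp(-4*t)/2, t*exp(-4*t)]
  [0, exp(-4*t), 0]
  [-t*exp(-4*t), t^2*exp(-4*t)/2 - t*exp(-4*t), -t*exp(-4*t) + exp(-4*t)]

Strategy: write A = P · J · P⁻¹ where J is a Jordan canonical form, so e^{tA} = P · e^{tJ} · P⁻¹, and e^{tJ} can be computed block-by-block.

A has Jordan form
J =
  [-4,  1,  0]
  [ 0, -4,  1]
  [ 0,  0, -4]
(up to reordering of blocks).

Per-block formulas:
  For a 3×3 Jordan block J_3(-4): exp(t · J_3(-4)) = e^(-4t)·(I + t·N + (t^2/2)·N^2), where N is the 3×3 nilpotent shift.

After assembling e^{tJ} and conjugating by P, we get:

e^{tA} =
  [t*exp(-4*t) + exp(-4*t), -t^2*exp(-4*t)/2, t*exp(-4*t)]
  [0, exp(-4*t), 0]
  [-t*exp(-4*t), t^2*exp(-4*t)/2 - t*exp(-4*t), -t*exp(-4*t) + exp(-4*t)]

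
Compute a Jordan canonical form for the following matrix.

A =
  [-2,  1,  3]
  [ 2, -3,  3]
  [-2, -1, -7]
J_2(-4) ⊕ J_1(-4)

The characteristic polynomial is
  det(x·I − A) = x^3 + 12*x^2 + 48*x + 64 = (x + 4)^3

Eigenvalues and multiplicities (the geometric multiplicity of λ is n − rank(A − λI), which equals the number of Jordan blocks for λ):
  λ = -4: algebraic multiplicity = 3, geometric multiplicity = 2

Determining the block sizes for each eigenvalue:
  λ = -4: 2 blocks summing to 3 forces exactly one block of size 2 and the rest size 1 → block sizes [2, 1]

Assembling the blocks gives a Jordan form
J =
  [-4,  1,  0]
  [ 0, -4,  0]
  [ 0,  0, -4]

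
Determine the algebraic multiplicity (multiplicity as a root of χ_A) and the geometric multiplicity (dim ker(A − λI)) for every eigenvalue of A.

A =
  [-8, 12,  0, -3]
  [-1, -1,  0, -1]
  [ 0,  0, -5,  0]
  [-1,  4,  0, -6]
λ = -5: alg = 4, geom = 3

Step 1 — factor the characteristic polynomial to read off the algebraic multiplicities:
  χ_A(x) = (x + 5)^4

Step 2 — compute geometric multiplicities via the rank-nullity identity g(λ) = n − rank(A − λI):
  rank(A − (-5)·I) = 1, so dim ker(A − (-5)·I) = n − 1 = 3

Summary:
  λ = -5: algebraic multiplicity = 4, geometric multiplicity = 3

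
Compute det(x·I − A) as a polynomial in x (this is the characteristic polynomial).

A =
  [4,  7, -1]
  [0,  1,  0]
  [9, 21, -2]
x^3 - 3*x^2 + 3*x - 1

Expanding det(x·I − A) (e.g. by cofactor expansion or by noting that A is similar to its Jordan form J, which has the same characteristic polynomial as A) gives
  χ_A(x) = x^3 - 3*x^2 + 3*x - 1
which factors as (x - 1)^3. The eigenvalues (with algebraic multiplicities) are λ = 1 with multiplicity 3.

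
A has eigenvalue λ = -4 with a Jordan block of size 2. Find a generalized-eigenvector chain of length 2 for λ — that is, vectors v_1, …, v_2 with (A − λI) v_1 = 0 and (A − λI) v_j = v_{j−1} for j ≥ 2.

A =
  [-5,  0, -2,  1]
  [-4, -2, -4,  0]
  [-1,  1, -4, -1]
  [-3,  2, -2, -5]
A Jordan chain for λ = -4 of length 2:
v_1 = (-1, -4, -1, -3)ᵀ
v_2 = (1, 0, 0, 0)ᵀ

Let N = A − (-4)·I. We want v_2 with N^2 v_2 = 0 but N^1 v_2 ≠ 0; then v_{j-1} := N · v_j for j = 2, …, 2.

Pick v_2 = (1, 0, 0, 0)ᵀ.
Then v_1 = N · v_2 = (-1, -4, -1, -3)ᵀ.

Sanity check: (A − (-4)·I) v_1 = (0, 0, 0, 0)ᵀ = 0. ✓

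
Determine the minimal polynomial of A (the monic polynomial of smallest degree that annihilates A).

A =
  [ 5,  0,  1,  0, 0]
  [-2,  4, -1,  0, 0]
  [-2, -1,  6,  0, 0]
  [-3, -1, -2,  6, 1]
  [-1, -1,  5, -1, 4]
x^3 - 15*x^2 + 75*x - 125

The characteristic polynomial is χ_A(x) = (x - 5)^5, so the eigenvalues are known. The minimal polynomial is
  m_A(x) = Π_λ (x − λ)^{k_λ}
where k_λ is the size of the *largest* Jordan block for λ (equivalently, the smallest k with (A − λI)^k v = 0 for every generalised eigenvector v of λ).

  λ = 5: largest Jordan block has size 3, contributing (x − 5)^3

So m_A(x) = (x - 5)^3 = x^3 - 15*x^2 + 75*x - 125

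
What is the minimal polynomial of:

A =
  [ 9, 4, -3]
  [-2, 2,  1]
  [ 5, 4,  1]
x^3 - 12*x^2 + 48*x - 64

The characteristic polynomial is χ_A(x) = (x - 4)^3, so the eigenvalues are known. The minimal polynomial is
  m_A(x) = Π_λ (x − λ)^{k_λ}
where k_λ is the size of the *largest* Jordan block for λ (equivalently, the smallest k with (A − λI)^k v = 0 for every generalised eigenvector v of λ).

  λ = 4: largest Jordan block has size 3, contributing (x − 4)^3

So m_A(x) = (x - 4)^3 = x^3 - 12*x^2 + 48*x - 64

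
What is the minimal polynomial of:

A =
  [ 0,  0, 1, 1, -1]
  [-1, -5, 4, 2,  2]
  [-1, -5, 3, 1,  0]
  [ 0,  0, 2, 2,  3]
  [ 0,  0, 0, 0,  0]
x^3

The characteristic polynomial is χ_A(x) = x^5, so the eigenvalues are known. The minimal polynomial is
  m_A(x) = Π_λ (x − λ)^{k_λ}
where k_λ is the size of the *largest* Jordan block for λ (equivalently, the smallest k with (A − λI)^k v = 0 for every generalised eigenvector v of λ).

  λ = 0: largest Jordan block has size 3, contributing (x − 0)^3

So m_A(x) = x^3 = x^3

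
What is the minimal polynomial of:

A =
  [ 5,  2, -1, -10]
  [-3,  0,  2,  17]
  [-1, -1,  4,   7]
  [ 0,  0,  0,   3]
x^3 - 9*x^2 + 27*x - 27

The characteristic polynomial is χ_A(x) = (x - 3)^4, so the eigenvalues are known. The minimal polynomial is
  m_A(x) = Π_λ (x − λ)^{k_λ}
where k_λ is the size of the *largest* Jordan block for λ (equivalently, the smallest k with (A − λI)^k v = 0 for every generalised eigenvector v of λ).

  λ = 3: largest Jordan block has size 3, contributing (x − 3)^3

So m_A(x) = (x - 3)^3 = x^3 - 9*x^2 + 27*x - 27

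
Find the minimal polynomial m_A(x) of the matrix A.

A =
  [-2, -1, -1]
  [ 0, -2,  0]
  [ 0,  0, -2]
x^2 + 4*x + 4

The characteristic polynomial is χ_A(x) = (x + 2)^3, so the eigenvalues are known. The minimal polynomial is
  m_A(x) = Π_λ (x − λ)^{k_λ}
where k_λ is the size of the *largest* Jordan block for λ (equivalently, the smallest k with (A − λI)^k v = 0 for every generalised eigenvector v of λ).

  λ = -2: largest Jordan block has size 2, contributing (x + 2)^2

So m_A(x) = (x + 2)^2 = x^2 + 4*x + 4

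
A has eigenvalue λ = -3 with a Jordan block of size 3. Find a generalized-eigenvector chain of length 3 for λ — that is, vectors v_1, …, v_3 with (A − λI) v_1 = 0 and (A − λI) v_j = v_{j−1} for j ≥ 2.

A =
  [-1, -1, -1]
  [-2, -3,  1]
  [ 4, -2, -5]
A Jordan chain for λ = -3 of length 3:
v_1 = (2, 0, 4)ᵀ
v_2 = (2, -2, 4)ᵀ
v_3 = (1, 0, 0)ᵀ

Let N = A − (-3)·I. We want v_3 with N^3 v_3 = 0 but N^2 v_3 ≠ 0; then v_{j-1} := N · v_j for j = 3, …, 2.

Pick v_3 = (1, 0, 0)ᵀ.
Then v_2 = N · v_3 = (2, -2, 4)ᵀ.
Then v_1 = N · v_2 = (2, 0, 4)ᵀ.

Sanity check: (A − (-3)·I) v_1 = (0, 0, 0)ᵀ = 0. ✓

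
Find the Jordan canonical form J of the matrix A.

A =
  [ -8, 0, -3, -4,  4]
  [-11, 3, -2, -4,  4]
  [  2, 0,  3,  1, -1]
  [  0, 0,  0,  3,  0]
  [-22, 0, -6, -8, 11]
J_1(0) ⊕ J_3(3) ⊕ J_1(3)

The characteristic polynomial is
  det(x·I − A) = x^5 - 12*x^4 + 54*x^3 - 108*x^2 + 81*x = x*(x - 3)^4

Eigenvalues and multiplicities (the geometric multiplicity of λ is n − rank(A − λI), which equals the number of Jordan blocks for λ):
  λ = 0: algebraic multiplicity = 1, geometric multiplicity = 1
  λ = 3: algebraic multiplicity = 4, geometric multiplicity = 2

Determining the block sizes for each eigenvalue:
  λ = 0: one block (gm = 1), so the single block has size am = 1 → block sizes [1]
  λ = 3: with am = 4 and gm = 2, the partition is not yet determined (e.g. several partitions of 4 into 2 parts exist). Let N = A − (3)·I. Computing rank(N^1) = 3, rank(N^2) = 2, rank(N^3) = 1; the number of blocks of size ≥ j is rank(N^{j−1}) − rank(N^j), giving [2, 1, 1]. So we have 1 block(s) of size 3, 1 block(s) of size 1 → block sizes [3, 1]

Assembling the blocks gives a Jordan form
J =
  [0, 0, 0, 0, 0]
  [0, 3, 1, 0, 0]
  [0, 0, 3, 1, 0]
  [0, 0, 0, 3, 0]
  [0, 0, 0, 0, 3]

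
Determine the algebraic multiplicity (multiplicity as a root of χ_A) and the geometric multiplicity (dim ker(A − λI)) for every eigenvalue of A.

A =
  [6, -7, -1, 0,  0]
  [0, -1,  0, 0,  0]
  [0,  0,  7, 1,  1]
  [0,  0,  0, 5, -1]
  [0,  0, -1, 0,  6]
λ = -1: alg = 1, geom = 1; λ = 6: alg = 4, geom = 2

Step 1 — factor the characteristic polynomial to read off the algebraic multiplicities:
  χ_A(x) = (x - 6)^4*(x + 1)

Step 2 — compute geometric multiplicities via the rank-nullity identity g(λ) = n − rank(A − λI):
  rank(A − (-1)·I) = 4, so dim ker(A − (-1)·I) = n − 4 = 1
  rank(A − (6)·I) = 3, so dim ker(A − (6)·I) = n − 3 = 2

Summary:
  λ = -1: algebraic multiplicity = 1, geometric multiplicity = 1
  λ = 6: algebraic multiplicity = 4, geometric multiplicity = 2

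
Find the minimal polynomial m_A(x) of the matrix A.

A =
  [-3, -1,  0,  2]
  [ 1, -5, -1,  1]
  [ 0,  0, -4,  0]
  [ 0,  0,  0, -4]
x^3 + 12*x^2 + 48*x + 64

The characteristic polynomial is χ_A(x) = (x + 4)^4, so the eigenvalues are known. The minimal polynomial is
  m_A(x) = Π_λ (x − λ)^{k_λ}
where k_λ is the size of the *largest* Jordan block for λ (equivalently, the smallest k with (A − λI)^k v = 0 for every generalised eigenvector v of λ).

  λ = -4: largest Jordan block has size 3, contributing (x + 4)^3

So m_A(x) = (x + 4)^3 = x^3 + 12*x^2 + 48*x + 64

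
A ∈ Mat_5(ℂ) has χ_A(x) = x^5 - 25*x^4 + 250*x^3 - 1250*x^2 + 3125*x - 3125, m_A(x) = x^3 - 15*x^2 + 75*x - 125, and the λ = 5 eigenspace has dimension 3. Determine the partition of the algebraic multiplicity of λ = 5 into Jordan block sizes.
Block sizes for λ = 5: [3, 1, 1]

Step 1 — from the characteristic polynomial, algebraic multiplicity of λ = 5 is 5. From dim ker(A − (5)·I) = 3, there are exactly 3 Jordan blocks for λ = 5.
Step 2 — from the minimal polynomial, the factor (x − 5)^3 tells us the largest block for λ = 5 has size 3.
Step 3 — with total size 5, 3 blocks, and largest block 3, the block sizes (in nonincreasing order) are [3, 1, 1].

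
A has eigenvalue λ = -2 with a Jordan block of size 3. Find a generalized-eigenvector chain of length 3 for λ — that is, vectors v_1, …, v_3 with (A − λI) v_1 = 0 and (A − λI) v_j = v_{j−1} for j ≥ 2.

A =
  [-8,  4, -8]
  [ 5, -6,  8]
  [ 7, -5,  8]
A Jordan chain for λ = -2 of length 3:
v_1 = (0, 6, 3)ᵀ
v_2 = (-6, 5, 7)ᵀ
v_3 = (1, 0, 0)ᵀ

Let N = A − (-2)·I. We want v_3 with N^3 v_3 = 0 but N^2 v_3 ≠ 0; then v_{j-1} := N · v_j for j = 3, …, 2.

Pick v_3 = (1, 0, 0)ᵀ.
Then v_2 = N · v_3 = (-6, 5, 7)ᵀ.
Then v_1 = N · v_2 = (0, 6, 3)ᵀ.

Sanity check: (A − (-2)·I) v_1 = (0, 0, 0)ᵀ = 0. ✓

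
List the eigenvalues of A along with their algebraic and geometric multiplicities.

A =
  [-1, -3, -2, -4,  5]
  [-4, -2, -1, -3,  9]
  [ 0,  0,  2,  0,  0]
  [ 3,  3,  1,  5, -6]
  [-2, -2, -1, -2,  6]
λ = 2: alg = 5, geom = 2

Step 1 — factor the characteristic polynomial to read off the algebraic multiplicities:
  χ_A(x) = (x - 2)^5

Step 2 — compute geometric multiplicities via the rank-nullity identity g(λ) = n − rank(A − λI):
  rank(A − (2)·I) = 3, so dim ker(A − (2)·I) = n − 3 = 2

Summary:
  λ = 2: algebraic multiplicity = 5, geometric multiplicity = 2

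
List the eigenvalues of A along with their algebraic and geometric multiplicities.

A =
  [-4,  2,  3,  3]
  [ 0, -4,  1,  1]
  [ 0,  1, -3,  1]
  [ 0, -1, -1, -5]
λ = -4: alg = 4, geom = 2

Step 1 — factor the characteristic polynomial to read off the algebraic multiplicities:
  χ_A(x) = (x + 4)^4

Step 2 — compute geometric multiplicities via the rank-nullity identity g(λ) = n − rank(A − λI):
  rank(A − (-4)·I) = 2, so dim ker(A − (-4)·I) = n − 2 = 2

Summary:
  λ = -4: algebraic multiplicity = 4, geometric multiplicity = 2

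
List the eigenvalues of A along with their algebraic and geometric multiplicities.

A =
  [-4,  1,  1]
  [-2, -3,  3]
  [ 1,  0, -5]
λ = -4: alg = 3, geom = 1

Step 1 — factor the characteristic polynomial to read off the algebraic multiplicities:
  χ_A(x) = (x + 4)^3

Step 2 — compute geometric multiplicities via the rank-nullity identity g(λ) = n − rank(A − λI):
  rank(A − (-4)·I) = 2, so dim ker(A − (-4)·I) = n − 2 = 1

Summary:
  λ = -4: algebraic multiplicity = 3, geometric multiplicity = 1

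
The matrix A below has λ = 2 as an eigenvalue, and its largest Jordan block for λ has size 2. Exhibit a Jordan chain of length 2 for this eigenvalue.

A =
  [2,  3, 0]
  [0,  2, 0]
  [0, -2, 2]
A Jordan chain for λ = 2 of length 2:
v_1 = (3, 0, -2)ᵀ
v_2 = (0, 1, 0)ᵀ

Let N = A − (2)·I. We want v_2 with N^2 v_2 = 0 but N^1 v_2 ≠ 0; then v_{j-1} := N · v_j for j = 2, …, 2.

Pick v_2 = (0, 1, 0)ᵀ.
Then v_1 = N · v_2 = (3, 0, -2)ᵀ.

Sanity check: (A − (2)·I) v_1 = (0, 0, 0)ᵀ = 0. ✓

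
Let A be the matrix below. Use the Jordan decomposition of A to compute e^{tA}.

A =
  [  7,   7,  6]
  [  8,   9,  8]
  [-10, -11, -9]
e^{tA} =
  [-2*t*exp(t) + 2*exp(5*t) - exp(t), -t*exp(t) + 2*exp(5*t) - 2*exp(t), -2*t*exp(t) + 2*exp(5*t) - 2*exp(t)]
  [2*exp(5*t) - 2*exp(t), 2*exp(5*t) - exp(t), 2*exp(5*t) - 2*exp(t)]
  [2*t*exp(t) - 3*exp(5*t) + 3*exp(t), t*exp(t) - 3*exp(5*t) + 3*exp(t), 2*t*exp(t) - 3*exp(5*t) + 4*exp(t)]

Strategy: write A = P · J · P⁻¹ where J is a Jordan canonical form, so e^{tA} = P · e^{tJ} · P⁻¹, and e^{tJ} can be computed block-by-block.

A has Jordan form
J =
  [1, 1, 0]
  [0, 1, 0]
  [0, 0, 5]
(up to reordering of blocks).

Per-block formulas:
  For a 1×1 block at λ = 5: exp(t · [5]) = [e^(5t)].
  For a 2×2 Jordan block J_2(1): exp(t · J_2(1)) = e^(1t)·(I + t·N), where N is the 2×2 nilpotent shift.

After assembling e^{tJ} and conjugating by P, we get:

e^{tA} =
  [-2*t*exp(t) + 2*exp(5*t) - exp(t), -t*exp(t) + 2*exp(5*t) - 2*exp(t), -2*t*exp(t) + 2*exp(5*t) - 2*exp(t)]
  [2*exp(5*t) - 2*exp(t), 2*exp(5*t) - exp(t), 2*exp(5*t) - 2*exp(t)]
  [2*t*exp(t) - 3*exp(5*t) + 3*exp(t), t*exp(t) - 3*exp(5*t) + 3*exp(t), 2*t*exp(t) - 3*exp(5*t) + 4*exp(t)]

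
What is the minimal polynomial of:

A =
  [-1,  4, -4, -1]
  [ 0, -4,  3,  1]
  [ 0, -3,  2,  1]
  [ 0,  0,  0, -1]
x^2 + 2*x + 1

The characteristic polynomial is χ_A(x) = (x + 1)^4, so the eigenvalues are known. The minimal polynomial is
  m_A(x) = Π_λ (x − λ)^{k_λ}
where k_λ is the size of the *largest* Jordan block for λ (equivalently, the smallest k with (A − λI)^k v = 0 for every generalised eigenvector v of λ).

  λ = -1: largest Jordan block has size 2, contributing (x + 1)^2

So m_A(x) = (x + 1)^2 = x^2 + 2*x + 1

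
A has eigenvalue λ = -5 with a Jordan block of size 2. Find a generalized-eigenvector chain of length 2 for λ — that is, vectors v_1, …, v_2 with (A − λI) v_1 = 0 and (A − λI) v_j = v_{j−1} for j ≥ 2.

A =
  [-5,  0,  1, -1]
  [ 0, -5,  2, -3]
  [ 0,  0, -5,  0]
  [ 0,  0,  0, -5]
A Jordan chain for λ = -5 of length 2:
v_1 = (1, 2, 0, 0)ᵀ
v_2 = (0, 0, 1, 0)ᵀ

Let N = A − (-5)·I. We want v_2 with N^2 v_2 = 0 but N^1 v_2 ≠ 0; then v_{j-1} := N · v_j for j = 2, …, 2.

Pick v_2 = (0, 0, 1, 0)ᵀ.
Then v_1 = N · v_2 = (1, 2, 0, 0)ᵀ.

Sanity check: (A − (-5)·I) v_1 = (0, 0, 0, 0)ᵀ = 0. ✓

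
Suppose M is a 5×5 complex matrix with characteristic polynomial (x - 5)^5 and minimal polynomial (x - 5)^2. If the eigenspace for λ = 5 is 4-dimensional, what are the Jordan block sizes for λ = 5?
Block sizes for λ = 5: [2, 1, 1, 1]

Step 1 — from the characteristic polynomial, algebraic multiplicity of λ = 5 is 5. From dim ker(M − (5)·I) = 4, there are exactly 4 Jordan blocks for λ = 5.
Step 2 — from the minimal polynomial, the factor (x − 5)^2 tells us the largest block for λ = 5 has size 2.
Step 3 — with total size 5, 4 blocks, and largest block 2, the block sizes (in nonincreasing order) are [2, 1, 1, 1].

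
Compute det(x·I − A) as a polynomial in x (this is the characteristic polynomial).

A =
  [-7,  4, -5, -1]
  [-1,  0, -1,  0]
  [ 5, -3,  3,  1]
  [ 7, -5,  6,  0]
x^4 + 4*x^3 + 6*x^2 + 4*x + 1

Expanding det(x·I − A) (e.g. by cofactor expansion or by noting that A is similar to its Jordan form J, which has the same characteristic polynomial as A) gives
  χ_A(x) = x^4 + 4*x^3 + 6*x^2 + 4*x + 1
which factors as (x + 1)^4. The eigenvalues (with algebraic multiplicities) are λ = -1 with multiplicity 4.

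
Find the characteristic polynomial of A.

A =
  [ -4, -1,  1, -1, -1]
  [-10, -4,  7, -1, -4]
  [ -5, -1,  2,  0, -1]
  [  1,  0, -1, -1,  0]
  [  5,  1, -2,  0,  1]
x^5 + 6*x^4 + 9*x^3

Expanding det(x·I − A) (e.g. by cofactor expansion or by noting that A is similar to its Jordan form J, which has the same characteristic polynomial as A) gives
  χ_A(x) = x^5 + 6*x^4 + 9*x^3
which factors as x^3*(x + 3)^2. The eigenvalues (with algebraic multiplicities) are λ = -3 with multiplicity 2, λ = 0 with multiplicity 3.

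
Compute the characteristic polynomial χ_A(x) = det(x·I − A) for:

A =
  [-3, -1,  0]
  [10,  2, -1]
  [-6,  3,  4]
x^3 - 3*x^2 + 3*x - 1

Expanding det(x·I − A) (e.g. by cofactor expansion or by noting that A is similar to its Jordan form J, which has the same characteristic polynomial as A) gives
  χ_A(x) = x^3 - 3*x^2 + 3*x - 1
which factors as (x - 1)^3. The eigenvalues (with algebraic multiplicities) are λ = 1 with multiplicity 3.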